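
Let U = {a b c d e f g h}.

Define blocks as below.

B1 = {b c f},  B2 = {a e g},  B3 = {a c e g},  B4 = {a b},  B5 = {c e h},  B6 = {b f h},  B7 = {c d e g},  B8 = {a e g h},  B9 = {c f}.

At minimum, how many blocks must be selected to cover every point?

3

Take {B4, B6, B7}. Their union is {a, b, c, d, e, f, g, h}, which is all 8 points.
Only B7 contains d, so B7 is forced; the remaining 4 points need at least 2 more blocks (each remaining block adds at most 3) — so at least 3 blocks are needed, and 3 is optimal.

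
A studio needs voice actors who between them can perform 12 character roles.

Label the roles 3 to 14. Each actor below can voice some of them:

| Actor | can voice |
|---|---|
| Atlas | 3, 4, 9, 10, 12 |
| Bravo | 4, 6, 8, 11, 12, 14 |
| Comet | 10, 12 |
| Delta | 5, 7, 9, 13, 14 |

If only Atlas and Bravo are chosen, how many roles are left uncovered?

Union of Atlas, Bravo = {3, 4, 6, 8, 9, 10, 11, 12, 14}.
Not covered: 5, 7, 13 — 3 roles.

3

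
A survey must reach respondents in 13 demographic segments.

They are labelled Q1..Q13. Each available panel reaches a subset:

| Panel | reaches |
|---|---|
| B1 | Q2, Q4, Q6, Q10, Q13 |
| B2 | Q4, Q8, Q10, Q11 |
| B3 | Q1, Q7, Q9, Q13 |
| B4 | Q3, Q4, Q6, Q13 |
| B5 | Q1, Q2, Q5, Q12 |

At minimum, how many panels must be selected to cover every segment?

4

Take {B2, B3, B4, B5}. Their union is {Q1, Q2, Q3, Q4, Q5, Q6, Q7, Q8, Q9, Q10, Q11, Q12, Q13}, which is all 13 segments.
Only B4 contains Q3, so B4 is forced; the remaining 9 segments need at least 3 more panels (each remaining panel adds at most 4) — so at least 4 panels are needed, and 4 is optimal.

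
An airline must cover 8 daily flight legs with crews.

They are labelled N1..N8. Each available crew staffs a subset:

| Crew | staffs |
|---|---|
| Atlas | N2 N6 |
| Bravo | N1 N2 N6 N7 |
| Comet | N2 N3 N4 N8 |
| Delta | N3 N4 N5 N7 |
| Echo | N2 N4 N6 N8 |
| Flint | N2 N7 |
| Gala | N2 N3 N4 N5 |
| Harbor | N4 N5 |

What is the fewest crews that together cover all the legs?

3

Bravo and Comet and Harbor together: Bravo ∪ Comet ∪ Harbor = {N1, N2, N3, N4, N5, N6, N7, N8} — every leg is covered.
Only Bravo contains N1, so Bravo is forced; the remaining 4 legs need at least 2 more crews (each remaining crew adds at most 3) — so at least 3 crews are needed, and 3 is optimal.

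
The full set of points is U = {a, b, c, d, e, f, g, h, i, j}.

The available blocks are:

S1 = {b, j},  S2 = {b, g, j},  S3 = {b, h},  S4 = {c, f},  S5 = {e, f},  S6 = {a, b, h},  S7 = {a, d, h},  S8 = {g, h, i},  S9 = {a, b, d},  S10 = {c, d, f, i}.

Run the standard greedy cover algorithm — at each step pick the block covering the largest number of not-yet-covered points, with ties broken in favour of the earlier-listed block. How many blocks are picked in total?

4

Greedy: pick S10 (covers 4 new) → pick S2 (covers 3 new) → pick S6 (covers 2 new) → pick S5 (covers 1 new). Total picks: 4.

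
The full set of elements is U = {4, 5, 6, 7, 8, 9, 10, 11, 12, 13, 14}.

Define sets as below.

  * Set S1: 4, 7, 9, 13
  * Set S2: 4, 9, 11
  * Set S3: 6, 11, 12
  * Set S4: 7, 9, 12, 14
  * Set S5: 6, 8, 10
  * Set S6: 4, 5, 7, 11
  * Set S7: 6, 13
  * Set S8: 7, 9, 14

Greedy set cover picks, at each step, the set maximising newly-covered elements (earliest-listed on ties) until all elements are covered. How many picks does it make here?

Greedy: pick S1 (covers 4 new) → pick S3 (covers 3 new) → pick S5 (covers 2 new) → pick S4 (covers 1 new) → pick S6 (covers 1 new). Total picks: 5.
(The true minimum cover uses only 4 sets, so greedy is not optimal here.)

5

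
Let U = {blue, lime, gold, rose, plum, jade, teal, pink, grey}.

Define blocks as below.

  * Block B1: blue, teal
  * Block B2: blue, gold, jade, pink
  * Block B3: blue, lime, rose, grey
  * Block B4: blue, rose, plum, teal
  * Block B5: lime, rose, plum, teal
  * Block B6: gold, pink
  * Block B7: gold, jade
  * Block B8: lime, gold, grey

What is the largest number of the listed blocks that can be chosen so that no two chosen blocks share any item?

B4, B7 are pairwise disjoint (B4={blue,rose,plum,teal}; B7={gold,jade}).
Every remaining block overlaps one of these, and no 3 of the listed blocks are pairwise disjoint, so 2 is the maximum.

2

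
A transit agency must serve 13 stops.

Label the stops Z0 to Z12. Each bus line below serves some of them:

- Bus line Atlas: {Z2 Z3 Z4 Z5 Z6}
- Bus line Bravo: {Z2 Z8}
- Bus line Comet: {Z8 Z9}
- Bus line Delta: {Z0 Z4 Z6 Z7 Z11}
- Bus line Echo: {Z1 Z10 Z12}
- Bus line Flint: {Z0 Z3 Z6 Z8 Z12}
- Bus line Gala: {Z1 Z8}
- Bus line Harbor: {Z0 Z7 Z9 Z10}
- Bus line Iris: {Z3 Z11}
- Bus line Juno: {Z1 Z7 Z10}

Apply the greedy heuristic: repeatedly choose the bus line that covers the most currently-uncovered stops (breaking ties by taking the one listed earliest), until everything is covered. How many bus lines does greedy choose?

Greedy: pick Atlas (covers 5 new) → pick Harbor (covers 4 new) → pick Echo (covers 2 new) → pick Bravo (covers 1 new) → pick Delta (covers 1 new). Total picks: 5.
(The true minimum cover uses only 4 bus lines, so greedy is not optimal here.)

5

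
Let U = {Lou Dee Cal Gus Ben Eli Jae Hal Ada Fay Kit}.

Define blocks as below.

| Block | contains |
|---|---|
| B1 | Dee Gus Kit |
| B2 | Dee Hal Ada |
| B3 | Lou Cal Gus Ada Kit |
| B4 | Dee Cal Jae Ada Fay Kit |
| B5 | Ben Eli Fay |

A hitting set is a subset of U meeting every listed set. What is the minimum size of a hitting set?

3

H = {Dee, Ben, Ada} meets every block (each contains at least one member of H), and |H| = 3.
No choice of 2 elements meets every block, so 3 is the minimum.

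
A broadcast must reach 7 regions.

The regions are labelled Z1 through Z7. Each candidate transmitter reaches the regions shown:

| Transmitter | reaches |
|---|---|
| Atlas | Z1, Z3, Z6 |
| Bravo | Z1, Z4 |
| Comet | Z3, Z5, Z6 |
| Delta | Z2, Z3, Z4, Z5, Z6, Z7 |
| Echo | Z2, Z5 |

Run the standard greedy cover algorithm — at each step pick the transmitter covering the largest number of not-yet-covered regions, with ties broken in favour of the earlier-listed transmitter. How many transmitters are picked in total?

Greedy: pick Delta (covers 6 new) → pick Atlas (covers 1 new). Total picks: 2.

2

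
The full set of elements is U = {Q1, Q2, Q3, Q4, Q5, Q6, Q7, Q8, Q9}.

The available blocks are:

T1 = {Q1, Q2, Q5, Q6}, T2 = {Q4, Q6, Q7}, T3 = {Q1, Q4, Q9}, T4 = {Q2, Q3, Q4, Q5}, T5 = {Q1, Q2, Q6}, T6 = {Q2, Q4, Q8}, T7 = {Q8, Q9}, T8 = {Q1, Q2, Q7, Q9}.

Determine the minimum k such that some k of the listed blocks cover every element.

Take {T1, T4, T7, T8}. Their union is {Q1, Q2, Q3, Q4, Q5, Q6, Q7, Q8, Q9}, which is all 9 elements.
No 3 of the 8 blocks cover everything (all 56 combinations miss at least one element), so 4 is optimal.

4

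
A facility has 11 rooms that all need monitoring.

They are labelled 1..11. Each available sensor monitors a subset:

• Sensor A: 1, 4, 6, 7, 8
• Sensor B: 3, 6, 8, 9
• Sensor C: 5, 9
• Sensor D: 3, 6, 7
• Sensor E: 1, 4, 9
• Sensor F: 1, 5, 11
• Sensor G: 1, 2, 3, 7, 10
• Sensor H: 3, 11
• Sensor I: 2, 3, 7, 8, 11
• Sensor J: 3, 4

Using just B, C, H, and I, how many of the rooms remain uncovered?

Union of B, C, H, I = {2, 3, 5, 6, 7, 8, 9, 11}.
Not covered: 1, 4, 10 — 3 rooms.

3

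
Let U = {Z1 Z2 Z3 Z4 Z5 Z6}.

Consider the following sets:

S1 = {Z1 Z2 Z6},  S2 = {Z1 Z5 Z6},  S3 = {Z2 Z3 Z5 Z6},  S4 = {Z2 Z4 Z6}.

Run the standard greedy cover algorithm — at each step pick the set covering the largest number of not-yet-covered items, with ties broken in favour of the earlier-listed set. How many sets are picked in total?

Greedy: pick S3 (covers 4 new) → pick S1 (covers 1 new) → pick S4 (covers 1 new). Total picks: 3.

3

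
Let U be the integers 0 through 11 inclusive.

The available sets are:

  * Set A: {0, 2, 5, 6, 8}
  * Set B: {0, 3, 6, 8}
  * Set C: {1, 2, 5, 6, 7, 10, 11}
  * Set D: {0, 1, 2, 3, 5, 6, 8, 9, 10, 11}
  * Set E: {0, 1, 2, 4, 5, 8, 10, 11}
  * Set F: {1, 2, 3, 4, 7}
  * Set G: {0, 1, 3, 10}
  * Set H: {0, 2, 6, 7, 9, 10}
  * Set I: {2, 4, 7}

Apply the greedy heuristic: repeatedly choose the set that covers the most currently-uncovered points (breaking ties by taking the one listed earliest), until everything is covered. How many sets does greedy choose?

Greedy: pick D (covers 10 new) → pick F (covers 2 new). Total picks: 2.

2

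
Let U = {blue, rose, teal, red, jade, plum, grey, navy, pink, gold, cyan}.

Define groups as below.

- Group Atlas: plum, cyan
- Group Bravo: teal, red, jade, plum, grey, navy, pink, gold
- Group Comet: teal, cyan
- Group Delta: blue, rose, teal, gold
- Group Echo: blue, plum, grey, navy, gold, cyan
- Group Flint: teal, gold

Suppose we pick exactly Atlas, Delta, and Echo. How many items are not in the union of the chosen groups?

Union of Atlas, Delta, Echo = {blue, rose, teal, plum, grey, navy, gold, cyan}.
Not covered: red, jade, pink — 3 items.

3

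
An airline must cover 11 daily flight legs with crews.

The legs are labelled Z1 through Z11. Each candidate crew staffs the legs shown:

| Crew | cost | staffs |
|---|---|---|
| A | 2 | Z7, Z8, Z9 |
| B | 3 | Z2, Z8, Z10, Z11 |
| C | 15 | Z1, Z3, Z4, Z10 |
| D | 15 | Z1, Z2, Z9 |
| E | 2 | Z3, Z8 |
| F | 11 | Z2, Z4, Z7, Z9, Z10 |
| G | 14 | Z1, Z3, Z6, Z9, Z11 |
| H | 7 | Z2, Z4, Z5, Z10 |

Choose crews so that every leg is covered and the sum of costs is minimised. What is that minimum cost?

A, G, H together cover every leg (A ∪ G ∪ H = {Z1, Z2, Z3, Z4, Z5, Z6, Z7, Z8, Z9, Z10, Z11}); total cost 2 + 14 + 7 = 23.
The greedy pick A, B, E, H, G costs 28; no covering selection beats 23.

23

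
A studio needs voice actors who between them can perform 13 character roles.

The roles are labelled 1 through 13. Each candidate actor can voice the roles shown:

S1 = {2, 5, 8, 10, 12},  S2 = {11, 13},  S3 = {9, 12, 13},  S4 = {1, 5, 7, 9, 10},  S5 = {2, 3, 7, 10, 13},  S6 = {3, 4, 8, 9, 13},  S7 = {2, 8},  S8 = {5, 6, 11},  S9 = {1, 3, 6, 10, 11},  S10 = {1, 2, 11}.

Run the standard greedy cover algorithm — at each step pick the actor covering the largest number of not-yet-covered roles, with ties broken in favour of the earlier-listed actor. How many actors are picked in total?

Greedy: pick S1 (covers 5 new) → pick S6 (covers 4 new) → pick S9 (covers 3 new) → pick S4 (covers 1 new). Total picks: 4.

4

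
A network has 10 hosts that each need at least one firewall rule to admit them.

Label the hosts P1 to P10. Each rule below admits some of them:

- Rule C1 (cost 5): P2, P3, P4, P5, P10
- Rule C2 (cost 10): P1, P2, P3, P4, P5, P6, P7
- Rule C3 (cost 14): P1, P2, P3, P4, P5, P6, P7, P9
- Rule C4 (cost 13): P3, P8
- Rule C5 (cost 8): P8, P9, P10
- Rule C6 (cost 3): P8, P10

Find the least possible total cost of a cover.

17

C3, C6 together cover every host (C3 ∪ C6 = {P1, P2, P3, P4, P5, P6, P7, P8, P9, P10}); total cost 14 + 3 = 17.
The greedy pick C1, C6, C2, C5 costs 26; no covering selection beats 17.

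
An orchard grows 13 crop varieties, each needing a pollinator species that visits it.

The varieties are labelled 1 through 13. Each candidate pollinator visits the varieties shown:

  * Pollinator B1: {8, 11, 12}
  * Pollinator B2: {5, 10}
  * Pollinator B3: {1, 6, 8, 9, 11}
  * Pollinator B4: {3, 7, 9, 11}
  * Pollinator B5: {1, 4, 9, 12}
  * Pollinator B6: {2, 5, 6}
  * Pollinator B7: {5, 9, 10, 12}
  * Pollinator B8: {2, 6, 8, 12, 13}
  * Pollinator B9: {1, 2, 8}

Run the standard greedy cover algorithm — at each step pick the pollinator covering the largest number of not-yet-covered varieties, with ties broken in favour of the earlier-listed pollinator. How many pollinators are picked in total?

Greedy: pick B3 (covers 5 new) → pick B7 (covers 3 new) → pick B4 (covers 2 new) → pick B8 (covers 2 new) → pick B5 (covers 1 new). Total picks: 5.
(The true minimum cover uses only 4 pollinators, so greedy is not optimal here.)

5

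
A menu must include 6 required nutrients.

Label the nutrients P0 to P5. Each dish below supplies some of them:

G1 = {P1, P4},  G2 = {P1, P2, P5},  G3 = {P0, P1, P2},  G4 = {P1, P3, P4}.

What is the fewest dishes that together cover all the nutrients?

Take {G2, G3, G4}. Their union is {P0, P1, P2, P3, P4, P5}, which is all 6 nutrients.
Only G3 contains P0, so G3 is forced; the remaining 3 nutrients need at least 2 more dishes (each remaining dish adds at most 2) — so at least 3 dishes are needed, and 3 is optimal.

3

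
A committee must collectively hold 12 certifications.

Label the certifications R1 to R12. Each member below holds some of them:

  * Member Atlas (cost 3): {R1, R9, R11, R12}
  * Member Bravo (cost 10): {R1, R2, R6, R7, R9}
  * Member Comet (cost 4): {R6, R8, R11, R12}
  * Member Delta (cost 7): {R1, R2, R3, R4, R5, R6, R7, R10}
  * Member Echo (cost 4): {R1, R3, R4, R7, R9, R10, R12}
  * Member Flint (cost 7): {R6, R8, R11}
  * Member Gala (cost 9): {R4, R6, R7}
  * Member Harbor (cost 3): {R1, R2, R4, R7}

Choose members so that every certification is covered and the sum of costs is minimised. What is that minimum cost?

14

Atlas, Comet, Delta together cover every certification (Atlas ∪ Comet ∪ Delta = {R1, R2, R3, R4, R5, R6, R7, R8, R9, R10, R11, R12}); total cost 3 + 4 + 7 = 14.
The greedy pick Echo, Comet, Harbor, Delta costs 18; no covering selection beats 14.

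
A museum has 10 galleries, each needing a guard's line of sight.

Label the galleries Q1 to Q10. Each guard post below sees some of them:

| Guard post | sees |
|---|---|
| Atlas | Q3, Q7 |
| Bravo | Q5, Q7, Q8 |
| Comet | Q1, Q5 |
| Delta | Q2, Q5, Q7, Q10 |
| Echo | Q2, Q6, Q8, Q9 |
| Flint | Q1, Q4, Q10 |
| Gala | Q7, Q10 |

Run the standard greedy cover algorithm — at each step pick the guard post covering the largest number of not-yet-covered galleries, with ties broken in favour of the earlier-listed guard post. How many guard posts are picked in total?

4

Greedy: pick Delta (covers 4 new) → pick Echo (covers 3 new) → pick Flint (covers 2 new) → pick Atlas (covers 1 new). Total picks: 4.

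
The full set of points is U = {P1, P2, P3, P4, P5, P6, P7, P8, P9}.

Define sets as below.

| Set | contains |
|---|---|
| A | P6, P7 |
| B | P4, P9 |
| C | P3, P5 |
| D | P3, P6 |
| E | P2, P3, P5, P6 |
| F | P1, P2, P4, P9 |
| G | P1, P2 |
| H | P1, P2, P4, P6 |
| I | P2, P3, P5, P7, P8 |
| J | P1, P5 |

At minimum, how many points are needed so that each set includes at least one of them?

4

The 4 points {P2, P4, P5, P6} hit every set.
The sets A, B, C, G are pairwise disjoint, so any hitting set needs a separate point for each — at least 4. Hence 4 is optimal.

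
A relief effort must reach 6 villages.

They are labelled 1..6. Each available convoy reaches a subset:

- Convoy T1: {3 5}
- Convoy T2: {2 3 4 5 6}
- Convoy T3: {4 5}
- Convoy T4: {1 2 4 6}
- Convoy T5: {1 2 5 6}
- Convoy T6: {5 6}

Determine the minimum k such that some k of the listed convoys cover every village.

2

Take {T2, T5}. Their union is {1, 2, 3, 4, 5, 6}, which is all 6 villages.
No single convoy has all 6 villages (the largest, T2, has 5), so 2 is optimal.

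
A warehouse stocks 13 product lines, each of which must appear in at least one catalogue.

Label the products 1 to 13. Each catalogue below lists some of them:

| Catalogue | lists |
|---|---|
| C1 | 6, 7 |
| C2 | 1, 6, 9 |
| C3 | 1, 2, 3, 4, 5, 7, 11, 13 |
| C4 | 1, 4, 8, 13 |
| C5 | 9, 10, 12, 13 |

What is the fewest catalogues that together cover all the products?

C1 and C3 and C4 and C5 together: C1 ∪ C3 ∪ C4 ∪ C5 = {1, 2, 3, 4, 5, 6, 7, 8, 9, 10, 11, 12, 13} — every product is covered.
No 3 of the 5 catalogues cover everything (all 10 combinations miss at least one product), so 4 is optimal.

4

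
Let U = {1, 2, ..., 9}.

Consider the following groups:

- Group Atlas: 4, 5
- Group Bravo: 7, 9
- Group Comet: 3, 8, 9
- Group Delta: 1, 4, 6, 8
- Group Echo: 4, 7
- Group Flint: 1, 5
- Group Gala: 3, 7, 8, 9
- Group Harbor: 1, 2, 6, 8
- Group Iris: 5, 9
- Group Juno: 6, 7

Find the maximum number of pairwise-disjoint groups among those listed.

Echo, Harbor, Iris are pairwise disjoint (Echo={4,7}; Harbor={1,2,6,8}; Iris={5,9}).
Every remaining group overlaps one of these, and no 4 of the listed groups are pairwise disjoint, so 3 is the maximum.

3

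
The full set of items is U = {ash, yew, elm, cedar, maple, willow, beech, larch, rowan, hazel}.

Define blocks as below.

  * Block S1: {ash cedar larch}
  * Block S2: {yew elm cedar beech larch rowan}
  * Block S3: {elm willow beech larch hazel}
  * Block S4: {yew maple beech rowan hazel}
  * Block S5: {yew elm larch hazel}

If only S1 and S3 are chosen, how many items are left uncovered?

Union of S1, S3 = {ash, elm, cedar, willow, beech, larch, hazel}.
Not covered: yew, maple, rowan — 3 items.

3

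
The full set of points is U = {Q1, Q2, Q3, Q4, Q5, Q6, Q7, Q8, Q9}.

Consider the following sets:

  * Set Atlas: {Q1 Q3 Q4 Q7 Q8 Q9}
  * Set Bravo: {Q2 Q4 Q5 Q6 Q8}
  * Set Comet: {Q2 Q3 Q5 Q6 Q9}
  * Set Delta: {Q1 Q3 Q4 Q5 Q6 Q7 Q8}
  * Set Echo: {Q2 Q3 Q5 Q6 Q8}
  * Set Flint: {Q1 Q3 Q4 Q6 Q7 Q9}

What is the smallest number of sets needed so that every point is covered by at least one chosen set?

2

Atlas and Bravo cover everything between them: the union {Q1, Q2, Q3, Q4, Q5, Q6, Q7, Q8, Q9} is all of U.
No single set has all 9 points (the largest, Delta, has 7), so 2 is optimal.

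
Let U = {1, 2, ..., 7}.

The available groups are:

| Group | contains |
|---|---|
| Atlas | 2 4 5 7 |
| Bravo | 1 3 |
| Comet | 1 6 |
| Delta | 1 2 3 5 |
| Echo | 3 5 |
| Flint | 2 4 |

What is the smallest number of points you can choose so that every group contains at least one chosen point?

The 3 points {1, 2, 5} hit every group.
The groups Comet, Echo, Flint are pairwise disjoint, so any hitting set needs a separate point for each — at least 3. Hence 3 is optimal.

3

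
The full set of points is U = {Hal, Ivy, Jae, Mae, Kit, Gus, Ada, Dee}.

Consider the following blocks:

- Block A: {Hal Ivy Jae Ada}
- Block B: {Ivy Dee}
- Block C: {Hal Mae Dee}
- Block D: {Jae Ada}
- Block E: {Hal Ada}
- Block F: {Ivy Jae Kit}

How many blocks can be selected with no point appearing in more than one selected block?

2

B, E are pairwise disjoint (B={Ivy,Dee}; E={Hal,Ada}).
Every remaining block overlaps one of these, and no 3 of the listed blocks are pairwise disjoint, so 2 is the maximum.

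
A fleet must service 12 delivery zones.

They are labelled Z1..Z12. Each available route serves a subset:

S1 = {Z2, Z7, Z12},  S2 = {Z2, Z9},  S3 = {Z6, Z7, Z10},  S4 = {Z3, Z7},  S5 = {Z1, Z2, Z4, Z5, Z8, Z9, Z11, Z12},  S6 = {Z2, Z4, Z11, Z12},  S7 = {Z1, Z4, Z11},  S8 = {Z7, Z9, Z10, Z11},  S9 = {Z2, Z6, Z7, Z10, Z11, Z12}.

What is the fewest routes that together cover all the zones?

3

S3 and S4 and S5 together: S3 ∪ S4 ∪ S5 = {Z1, Z2, Z3, Z4, Z5, Z6, Z7, Z8, Z9, Z10, Z11, Z12} — every zone is covered.
Only S4 contains Z3, so S4 is forced; the remaining 10 zones need at least 2 more routes (each remaining route adds at most 8) — so at least 3 routes are needed, and 3 is optimal.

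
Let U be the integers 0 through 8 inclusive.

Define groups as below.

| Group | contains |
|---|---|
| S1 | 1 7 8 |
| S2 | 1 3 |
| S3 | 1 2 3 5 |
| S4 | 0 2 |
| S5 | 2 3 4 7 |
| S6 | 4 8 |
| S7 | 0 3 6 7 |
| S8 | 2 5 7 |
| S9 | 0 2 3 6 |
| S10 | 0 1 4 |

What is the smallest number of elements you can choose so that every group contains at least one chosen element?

The 4 elements {2, 3, 4, 7} hit every group.
No choice of 3 elements meets every group, so 4 is the minimum.

4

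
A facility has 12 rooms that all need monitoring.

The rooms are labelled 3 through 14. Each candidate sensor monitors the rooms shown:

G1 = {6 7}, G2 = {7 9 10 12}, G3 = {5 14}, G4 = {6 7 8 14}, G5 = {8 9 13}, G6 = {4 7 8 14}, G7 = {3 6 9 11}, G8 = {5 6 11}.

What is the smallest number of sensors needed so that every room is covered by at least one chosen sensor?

Take {G2, G3, G5, G6, G7}. Their union is {3, 4, 5, 6, 7, 8, 9, 10, 11, 12, 13, 14}, which is all 12 rooms.
No 4 of the 8 sensors cover everything (all 70 combinations miss at least one room), so 5 is optimal.

5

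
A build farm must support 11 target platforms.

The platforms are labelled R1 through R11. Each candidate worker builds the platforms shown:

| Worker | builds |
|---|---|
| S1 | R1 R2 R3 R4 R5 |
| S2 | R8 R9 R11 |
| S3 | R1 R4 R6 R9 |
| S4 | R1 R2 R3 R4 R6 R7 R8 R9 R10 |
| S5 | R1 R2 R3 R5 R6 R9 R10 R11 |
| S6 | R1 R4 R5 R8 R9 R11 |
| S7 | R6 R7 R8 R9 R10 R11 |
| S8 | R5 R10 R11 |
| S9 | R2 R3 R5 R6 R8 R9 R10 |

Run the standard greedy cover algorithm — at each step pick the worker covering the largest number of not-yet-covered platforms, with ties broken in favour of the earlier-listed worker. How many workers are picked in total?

Greedy: pick S4 (covers 9 new) → pick S5 (covers 2 new). Total picks: 2.

2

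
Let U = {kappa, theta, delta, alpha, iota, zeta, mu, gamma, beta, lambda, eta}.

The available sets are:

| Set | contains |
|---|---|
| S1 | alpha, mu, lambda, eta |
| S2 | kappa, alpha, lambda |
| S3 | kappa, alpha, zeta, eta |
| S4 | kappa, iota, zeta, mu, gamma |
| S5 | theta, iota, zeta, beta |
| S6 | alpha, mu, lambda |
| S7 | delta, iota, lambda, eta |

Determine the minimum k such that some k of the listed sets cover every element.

Take {S4, S5, S6, S7}. Their union is {kappa, theta, delta, alpha, iota, zeta, mu, gamma, beta, lambda, eta}, which is all 11 elements.
No 3 of the 7 sets cover everything (all 35 combinations miss at least one element), so 4 is optimal.

4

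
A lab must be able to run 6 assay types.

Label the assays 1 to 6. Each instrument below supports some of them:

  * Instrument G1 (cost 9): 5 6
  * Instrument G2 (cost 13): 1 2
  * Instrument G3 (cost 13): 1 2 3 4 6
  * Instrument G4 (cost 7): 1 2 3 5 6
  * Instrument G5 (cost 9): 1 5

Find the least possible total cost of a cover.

G3, G4 together cover every assay (G3 ∪ G4 = {1, 2, 3, 4, 5, 6}); total cost 13 + 7 = 20.
No covering selection has total cost below 20.

20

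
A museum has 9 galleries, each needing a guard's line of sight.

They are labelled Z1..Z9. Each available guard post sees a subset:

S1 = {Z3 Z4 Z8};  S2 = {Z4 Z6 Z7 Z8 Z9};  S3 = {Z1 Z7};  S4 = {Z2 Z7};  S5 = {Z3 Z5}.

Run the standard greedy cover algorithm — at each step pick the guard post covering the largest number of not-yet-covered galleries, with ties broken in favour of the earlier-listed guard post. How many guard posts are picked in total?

Greedy: pick S2 (covers 5 new) → pick S5 (covers 2 new) → pick S3 (covers 1 new) → pick S4 (covers 1 new). Total picks: 4.

4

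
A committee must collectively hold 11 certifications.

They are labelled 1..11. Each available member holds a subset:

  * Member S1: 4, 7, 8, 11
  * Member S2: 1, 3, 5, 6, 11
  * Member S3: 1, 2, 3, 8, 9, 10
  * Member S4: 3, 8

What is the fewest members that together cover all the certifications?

S1 and S2 and S3 together: S1 ∪ S2 ∪ S3 = {1, 2, 3, 4, 5, 6, 7, 8, 9, 10, 11} — every certification is covered.
Only S3 contains 2, so S3 is forced; the remaining 5 certifications need at least 2 more members (each remaining member adds at most 3) — so at least 3 members are needed, and 3 is optimal.

3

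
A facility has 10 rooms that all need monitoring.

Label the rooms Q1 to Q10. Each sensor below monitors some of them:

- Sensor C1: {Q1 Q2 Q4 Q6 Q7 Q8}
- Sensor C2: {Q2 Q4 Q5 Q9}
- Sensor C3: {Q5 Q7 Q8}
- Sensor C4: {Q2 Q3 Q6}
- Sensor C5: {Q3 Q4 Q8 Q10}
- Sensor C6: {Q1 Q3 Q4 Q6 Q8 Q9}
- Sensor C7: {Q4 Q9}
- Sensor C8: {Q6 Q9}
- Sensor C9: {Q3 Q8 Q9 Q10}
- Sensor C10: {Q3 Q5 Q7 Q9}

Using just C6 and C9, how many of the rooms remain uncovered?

3

Union of C6, C9 = {Q1, Q3, Q4, Q6, Q8, Q9, Q10}.
Not covered: Q2, Q5, Q7 — 3 rooms.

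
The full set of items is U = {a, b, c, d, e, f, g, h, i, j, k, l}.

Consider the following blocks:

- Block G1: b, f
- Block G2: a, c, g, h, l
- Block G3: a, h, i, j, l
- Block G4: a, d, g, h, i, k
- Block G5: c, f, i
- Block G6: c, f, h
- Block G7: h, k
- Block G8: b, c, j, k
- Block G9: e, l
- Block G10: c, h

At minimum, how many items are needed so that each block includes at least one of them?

4

Take T = {e, f, h, j}. Each listed block contains at least one of these, so T is a hitting set of size 4.
No choice of 3 items meets every block, so 4 is the minimum.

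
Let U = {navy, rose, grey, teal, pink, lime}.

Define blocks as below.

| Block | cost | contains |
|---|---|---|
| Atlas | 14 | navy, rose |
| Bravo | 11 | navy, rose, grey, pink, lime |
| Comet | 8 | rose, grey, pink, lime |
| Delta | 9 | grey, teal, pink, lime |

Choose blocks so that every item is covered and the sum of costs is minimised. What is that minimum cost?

Bravo, Delta together cover every item (Bravo ∪ Delta = {navy, rose, grey, teal, pink, lime}); total cost 11 + 9 = 20.
The greedy pick Comet, Delta, Bravo costs 28; no covering selection beats 20.

20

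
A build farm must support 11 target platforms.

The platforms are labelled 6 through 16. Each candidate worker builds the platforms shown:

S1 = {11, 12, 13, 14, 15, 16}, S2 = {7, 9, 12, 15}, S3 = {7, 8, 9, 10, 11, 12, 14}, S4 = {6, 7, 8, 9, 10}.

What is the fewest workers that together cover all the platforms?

2

S1 and S4 together: S1 ∪ S4 = {6, 7, 8, 9, 10, 11, 12, 13, 14, 15, 16} — every platform is covered.
No single worker has all 11 platforms (the largest, S3, has 7), so 2 is optimal.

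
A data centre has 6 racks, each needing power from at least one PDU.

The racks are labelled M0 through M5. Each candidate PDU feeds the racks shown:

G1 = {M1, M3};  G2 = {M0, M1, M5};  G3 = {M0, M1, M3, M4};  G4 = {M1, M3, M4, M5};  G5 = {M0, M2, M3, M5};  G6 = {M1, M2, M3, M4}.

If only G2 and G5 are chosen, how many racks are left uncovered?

Union of G2, G5 = {M0, M1, M2, M3, M5}.
Not covered: M4 — 1 rack.

1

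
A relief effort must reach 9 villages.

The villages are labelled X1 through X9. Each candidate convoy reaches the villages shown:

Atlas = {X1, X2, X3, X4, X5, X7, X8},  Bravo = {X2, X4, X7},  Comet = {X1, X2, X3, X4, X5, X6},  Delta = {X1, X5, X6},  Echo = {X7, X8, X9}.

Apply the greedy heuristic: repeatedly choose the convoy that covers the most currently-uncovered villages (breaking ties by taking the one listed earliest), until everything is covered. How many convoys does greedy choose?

Greedy: pick Atlas (covers 7 new) → pick Comet (covers 1 new) → pick Echo (covers 1 new). Total picks: 3.
(The true minimum cover uses only 2 convoys, so greedy is not optimal here.)

3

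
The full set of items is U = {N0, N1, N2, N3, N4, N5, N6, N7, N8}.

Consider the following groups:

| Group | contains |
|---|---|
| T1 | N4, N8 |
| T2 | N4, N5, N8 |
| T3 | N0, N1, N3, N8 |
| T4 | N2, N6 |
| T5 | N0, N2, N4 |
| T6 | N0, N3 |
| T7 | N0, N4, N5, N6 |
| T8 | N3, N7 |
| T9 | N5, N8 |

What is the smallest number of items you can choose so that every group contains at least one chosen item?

4

The 4 items {N3, N4, N5, N6} hit every group.
No choice of 3 items meets every group, so 4 is the minimum.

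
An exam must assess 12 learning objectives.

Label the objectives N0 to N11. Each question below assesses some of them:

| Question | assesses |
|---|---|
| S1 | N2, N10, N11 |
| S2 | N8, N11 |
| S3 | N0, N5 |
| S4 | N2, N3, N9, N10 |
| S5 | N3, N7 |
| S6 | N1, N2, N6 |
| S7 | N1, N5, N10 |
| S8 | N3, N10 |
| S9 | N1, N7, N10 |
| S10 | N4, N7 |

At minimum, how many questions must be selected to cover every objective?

S2 and S3 and S4 and S6 and S10 together: S2 ∪ S3 ∪ S4 ∪ S6 ∪ S10 = {N0, N1, N2, N3, N4, N5, N6, N7, N8, N9, N10, N11} — every objective is covered.
Only S4 contains N9, so S4 is forced; the remaining 8 objectives need at least 4 more questions (each remaining question adds at most 2) — so at least 5 questions are needed, and 5 is optimal.

5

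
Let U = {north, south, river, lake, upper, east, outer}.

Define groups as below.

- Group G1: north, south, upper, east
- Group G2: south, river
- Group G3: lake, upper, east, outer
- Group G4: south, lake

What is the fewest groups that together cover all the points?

3

G1, G2, and G3 cover everything between them: the union {north, south, river, lake, upper, east, outer} is all of U.
Only G1 contains north, so G1 is forced; the remaining 3 points need at least 2 more groups (each remaining group adds at most 2) — so at least 3 groups are needed, and 3 is optimal.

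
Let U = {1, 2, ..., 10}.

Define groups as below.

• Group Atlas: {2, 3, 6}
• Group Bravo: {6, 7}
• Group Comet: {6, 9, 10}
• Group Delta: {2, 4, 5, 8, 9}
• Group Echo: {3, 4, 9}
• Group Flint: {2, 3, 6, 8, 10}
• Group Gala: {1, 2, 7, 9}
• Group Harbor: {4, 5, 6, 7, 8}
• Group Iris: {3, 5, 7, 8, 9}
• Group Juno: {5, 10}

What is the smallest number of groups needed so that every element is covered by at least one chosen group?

Flint, Gala, and Harbor cover everything between them: the union {1, 2, 3, 4, 5, 6, 7, 8, 9, 10} is all of U.
Only Gala contains 1, so Gala is forced; the remaining 6 elements need at least 2 more groups (each remaining group adds at most 4) — so at least 3 groups are needed, and 3 is optimal.

3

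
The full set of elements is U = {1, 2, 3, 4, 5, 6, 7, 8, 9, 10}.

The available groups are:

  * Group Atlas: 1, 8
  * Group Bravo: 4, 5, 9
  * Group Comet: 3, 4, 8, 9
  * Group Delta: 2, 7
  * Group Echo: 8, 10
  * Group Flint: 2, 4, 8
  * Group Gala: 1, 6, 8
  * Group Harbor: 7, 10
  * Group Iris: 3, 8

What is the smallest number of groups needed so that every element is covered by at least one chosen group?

5

Take {Bravo, Comet, Delta, Gala, Harbor}. Their union is {1, 2, 3, 4, 5, 6, 7, 8, 9, 10}, which is all 10 elements.
No 4 of the 9 groups cover everything (all 126 combinations miss at least one element), so 5 is optimal.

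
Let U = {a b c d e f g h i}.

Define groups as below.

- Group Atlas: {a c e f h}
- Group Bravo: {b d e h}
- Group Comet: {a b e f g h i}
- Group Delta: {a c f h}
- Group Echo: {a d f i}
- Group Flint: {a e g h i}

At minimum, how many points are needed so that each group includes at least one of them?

2

T = {a, d} meets every group (each contains at least one member of T), and |T| = 2.
No single point lies in every group, so at least 2 are needed and 2 is optimal.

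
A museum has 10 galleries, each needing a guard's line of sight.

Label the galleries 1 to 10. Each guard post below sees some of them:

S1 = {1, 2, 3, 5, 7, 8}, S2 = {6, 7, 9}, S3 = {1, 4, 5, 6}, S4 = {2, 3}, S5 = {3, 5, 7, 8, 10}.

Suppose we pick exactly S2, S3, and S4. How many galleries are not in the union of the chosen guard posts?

2

Union of S2, S3, S4 = {1, 2, 3, 4, 5, 6, 7, 9}.
Not covered: 8, 10 — 2 galleries.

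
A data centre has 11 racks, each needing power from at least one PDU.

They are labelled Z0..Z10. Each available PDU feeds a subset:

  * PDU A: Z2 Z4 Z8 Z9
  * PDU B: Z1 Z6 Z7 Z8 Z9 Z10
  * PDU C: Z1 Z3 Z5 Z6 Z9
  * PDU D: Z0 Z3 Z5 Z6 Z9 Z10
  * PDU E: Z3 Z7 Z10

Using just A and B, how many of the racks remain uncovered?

3

Union of A, B = {Z1, Z2, Z4, Z6, Z7, Z8, Z9, Z10}.
Not covered: Z0, Z3, Z5 — 3 racks.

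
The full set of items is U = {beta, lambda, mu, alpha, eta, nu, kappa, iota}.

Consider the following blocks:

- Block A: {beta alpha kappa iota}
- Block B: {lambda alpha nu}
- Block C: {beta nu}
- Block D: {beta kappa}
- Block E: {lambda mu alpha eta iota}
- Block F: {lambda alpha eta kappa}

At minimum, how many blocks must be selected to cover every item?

B and D and E together: B ∪ D ∪ E = {beta, lambda, mu, alpha, eta, nu, kappa, iota} — every item is covered.
Only E contains mu, so E is forced; the remaining 3 items need at least 2 more blocks (each remaining block adds at most 2) — so at least 3 blocks are needed, and 3 is optimal.

3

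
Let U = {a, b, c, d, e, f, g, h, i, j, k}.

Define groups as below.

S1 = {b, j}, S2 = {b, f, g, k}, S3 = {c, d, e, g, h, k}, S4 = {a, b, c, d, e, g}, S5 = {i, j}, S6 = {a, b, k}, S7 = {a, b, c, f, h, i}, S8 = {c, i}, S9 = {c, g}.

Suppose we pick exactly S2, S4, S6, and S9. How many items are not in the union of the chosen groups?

Union of S2, S4, S6, S9 = {a, b, c, d, e, f, g, k}.
Not covered: h, i, j — 3 items.

3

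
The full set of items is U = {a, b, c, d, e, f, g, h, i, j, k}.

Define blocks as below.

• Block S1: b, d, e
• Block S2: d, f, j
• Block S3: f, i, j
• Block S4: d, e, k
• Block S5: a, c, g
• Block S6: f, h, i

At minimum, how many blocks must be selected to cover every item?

Take {S1, S3, S4, S5, S6}. Their union is {a, b, c, d, e, f, g, h, i, j, k}, which is all 11 items.
No 4 of the 6 blocks cover everything (all 15 combinations miss at least one item), so 5 is optimal.

5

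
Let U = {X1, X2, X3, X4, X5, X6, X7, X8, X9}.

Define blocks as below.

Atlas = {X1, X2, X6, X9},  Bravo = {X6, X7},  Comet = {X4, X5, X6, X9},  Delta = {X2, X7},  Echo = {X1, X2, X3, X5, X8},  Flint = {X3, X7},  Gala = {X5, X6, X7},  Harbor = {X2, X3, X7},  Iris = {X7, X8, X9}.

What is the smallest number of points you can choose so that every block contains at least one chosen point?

3

Take H = {X7, X8, X9}. Each listed block contains at least one of these, so H is a hitting set of size 3.
No choice of 2 points meets every block, so 3 is the minimum.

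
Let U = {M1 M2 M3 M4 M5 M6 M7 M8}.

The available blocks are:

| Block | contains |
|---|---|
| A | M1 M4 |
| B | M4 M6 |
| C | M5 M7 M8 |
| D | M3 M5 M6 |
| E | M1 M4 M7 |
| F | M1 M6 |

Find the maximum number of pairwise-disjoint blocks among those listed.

C, F are pairwise disjoint (C={M5,M7,M8}; F={M1,M6}).
Every remaining block overlaps one of these, and no 3 of the listed blocks are pairwise disjoint, so 2 is the maximum.

2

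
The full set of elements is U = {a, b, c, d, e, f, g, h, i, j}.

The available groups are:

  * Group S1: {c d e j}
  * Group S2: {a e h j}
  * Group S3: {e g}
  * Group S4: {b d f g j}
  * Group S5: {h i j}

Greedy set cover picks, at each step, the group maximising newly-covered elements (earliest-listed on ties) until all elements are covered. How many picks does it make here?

Greedy: pick S4 (covers 5 new) → pick S2 (covers 3 new) → pick S1 (covers 1 new) → pick S5 (covers 1 new). Total picks: 4.

4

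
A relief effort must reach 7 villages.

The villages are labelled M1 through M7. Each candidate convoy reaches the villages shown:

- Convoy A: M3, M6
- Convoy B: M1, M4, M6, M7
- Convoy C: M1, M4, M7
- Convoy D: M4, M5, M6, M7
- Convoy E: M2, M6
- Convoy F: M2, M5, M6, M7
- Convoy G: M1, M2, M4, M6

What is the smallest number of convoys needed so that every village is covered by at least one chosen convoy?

A and C and F together: A ∪ C ∪ F = {M1, M2, M3, M4, M5, M6, M7} — every village is covered.
Only A contains M3, so A is forced; the remaining 5 villages need at least 2 more convoys (each remaining convoy adds at most 3) — so at least 3 convoys are needed, and 3 is optimal.

3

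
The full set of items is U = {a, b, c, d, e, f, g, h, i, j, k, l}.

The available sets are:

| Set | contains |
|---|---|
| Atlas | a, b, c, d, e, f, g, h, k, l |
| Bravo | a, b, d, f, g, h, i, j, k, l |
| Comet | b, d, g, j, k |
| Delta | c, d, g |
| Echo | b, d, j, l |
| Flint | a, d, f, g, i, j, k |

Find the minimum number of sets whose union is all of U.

Take {Atlas, Flint}. Their union is {a, b, c, d, e, f, g, h, i, j, k, l}, which is all 12 items.
No single set has all 12 items (the largest, Atlas, has 10), so 2 is optimal.

2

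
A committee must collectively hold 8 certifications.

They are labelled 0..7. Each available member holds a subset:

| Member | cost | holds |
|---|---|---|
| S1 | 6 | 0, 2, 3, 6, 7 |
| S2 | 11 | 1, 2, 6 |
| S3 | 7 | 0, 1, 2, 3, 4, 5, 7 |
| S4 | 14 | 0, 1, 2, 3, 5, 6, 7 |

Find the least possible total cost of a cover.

13

S1, S3 together cover every certification (S1 ∪ S3 = {0, 1, 2, 3, 4, 5, 6, 7}); total cost 6 + 7 = 13.
No covering selection has total cost below 13.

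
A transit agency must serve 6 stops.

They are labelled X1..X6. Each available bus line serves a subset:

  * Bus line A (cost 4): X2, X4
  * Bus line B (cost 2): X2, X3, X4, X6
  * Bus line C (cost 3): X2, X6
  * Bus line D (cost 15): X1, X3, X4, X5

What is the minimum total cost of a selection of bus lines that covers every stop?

17

B, D together cover every stop (B ∪ D = {X1, X2, X3, X4, X5, X6}); total cost 2 + 15 = 17.
No covering selection has total cost below 17.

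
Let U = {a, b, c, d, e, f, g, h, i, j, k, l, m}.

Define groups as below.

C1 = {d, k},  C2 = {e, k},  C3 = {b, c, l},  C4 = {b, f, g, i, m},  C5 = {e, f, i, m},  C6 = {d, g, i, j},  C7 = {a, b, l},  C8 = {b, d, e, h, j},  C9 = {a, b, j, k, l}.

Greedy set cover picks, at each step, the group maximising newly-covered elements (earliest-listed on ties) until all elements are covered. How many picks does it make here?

4

Greedy: pick C4 (covers 5 new) → pick C8 (covers 4 new) → pick C9 (covers 3 new) → pick C3 (covers 1 new). Total picks: 4.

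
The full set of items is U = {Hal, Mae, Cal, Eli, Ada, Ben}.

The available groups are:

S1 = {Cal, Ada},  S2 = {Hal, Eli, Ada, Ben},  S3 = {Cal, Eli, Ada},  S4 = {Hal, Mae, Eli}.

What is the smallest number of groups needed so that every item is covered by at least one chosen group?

3

S1, S2, and S4 cover everything between them: the union {Hal, Mae, Cal, Eli, Ada, Ben} is all of U.
Only S4 contains Mae, so S4 is forced; the remaining 3 items need at least 2 more groups (each remaining group adds at most 2) — so at least 3 groups are needed, and 3 is optimal.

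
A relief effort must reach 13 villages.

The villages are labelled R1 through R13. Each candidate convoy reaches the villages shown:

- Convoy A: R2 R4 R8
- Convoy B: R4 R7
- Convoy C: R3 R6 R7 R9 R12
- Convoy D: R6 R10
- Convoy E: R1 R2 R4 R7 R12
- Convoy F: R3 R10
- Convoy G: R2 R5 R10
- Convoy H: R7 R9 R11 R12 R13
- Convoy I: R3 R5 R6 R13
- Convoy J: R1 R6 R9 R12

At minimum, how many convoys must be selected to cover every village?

5

Take {A, F, H, I, J}. Their union is {R1, R2, R3, R4, R5, R6, R7, R8, R9, R10, R11, R12, R13}, which is all 13 villages.
No 4 of the 10 convoys cover everything (all 210 combinations miss at least one village), so 5 is optimal.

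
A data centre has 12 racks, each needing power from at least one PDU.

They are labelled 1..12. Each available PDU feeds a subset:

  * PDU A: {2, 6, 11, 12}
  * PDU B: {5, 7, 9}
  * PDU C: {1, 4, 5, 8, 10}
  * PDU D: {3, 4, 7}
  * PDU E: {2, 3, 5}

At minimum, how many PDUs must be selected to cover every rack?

Take {A, B, C, E}. Their union is {1, 2, 3, 4, 5, 6, 7, 8, 9, 10, 11, 12}, which is all 12 racks.
Only B contains 9, so B is forced; the remaining 9 racks need at least 3 more PDUs (each remaining PDU adds at most 4) — so at least 4 PDUs are needed, and 4 is optimal.

4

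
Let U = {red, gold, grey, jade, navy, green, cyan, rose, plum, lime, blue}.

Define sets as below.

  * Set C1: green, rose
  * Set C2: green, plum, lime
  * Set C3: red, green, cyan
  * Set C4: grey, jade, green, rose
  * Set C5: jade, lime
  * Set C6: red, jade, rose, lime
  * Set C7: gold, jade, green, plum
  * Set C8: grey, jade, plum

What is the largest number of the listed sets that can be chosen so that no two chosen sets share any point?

2

C3, C8 are pairwise disjoint (C3={red,green,cyan}; C8={grey,jade,plum}).
Every remaining set overlaps one of these, and no 3 of the listed sets are pairwise disjoint, so 2 is the maximum.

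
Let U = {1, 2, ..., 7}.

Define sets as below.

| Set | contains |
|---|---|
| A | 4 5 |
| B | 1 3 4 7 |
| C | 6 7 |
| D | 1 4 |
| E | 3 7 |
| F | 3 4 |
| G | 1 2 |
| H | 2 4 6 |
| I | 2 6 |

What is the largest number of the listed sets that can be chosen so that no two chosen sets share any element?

D, E, I are pairwise disjoint (D={1,4}; E={3,7}; I={2,6}).
Every remaining set overlaps one of these, and no 4 of the listed sets are pairwise disjoint, so 3 is the maximum.

3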